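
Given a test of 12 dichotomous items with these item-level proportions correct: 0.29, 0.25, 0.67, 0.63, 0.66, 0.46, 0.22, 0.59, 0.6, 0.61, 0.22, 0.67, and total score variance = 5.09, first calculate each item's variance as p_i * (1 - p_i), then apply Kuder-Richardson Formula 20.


For each item, compute p_i * q_i:
  Item 1: 0.29 * 0.71 = 0.2059
  Item 2: 0.25 * 0.75 = 0.1875
  Item 3: 0.67 * 0.33 = 0.2211
  Item 4: 0.63 * 0.37 = 0.2331
  Item 5: 0.66 * 0.34 = 0.2244
  Item 6: 0.46 * 0.54 = 0.2484
  Item 7: 0.22 * 0.78 = 0.1716
  Item 8: 0.59 * 0.41 = 0.2419
  Item 9: 0.6 * 0.4 = 0.24
  Item 10: 0.61 * 0.39 = 0.2379
  Item 11: 0.22 * 0.78 = 0.1716
  Item 12: 0.67 * 0.33 = 0.2211
Sum(p_i * q_i) = 0.2059 + 0.1875 + 0.2211 + 0.2331 + 0.2244 + 0.2484 + 0.1716 + 0.2419 + 0.24 + 0.2379 + 0.1716 + 0.2211 = 2.6045
KR-20 = (k/(k-1)) * (1 - Sum(p_i*q_i) / Var_total)
= (12/11) * (1 - 2.6045/5.09)
= 1.0909 * 0.4883
KR-20 = 0.5327

0.5327


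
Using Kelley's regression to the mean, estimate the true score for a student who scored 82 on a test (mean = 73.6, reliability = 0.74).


T_est = rxx * X + (1 - rxx) * mean
T_est = 0.74 * 82 + 0.26 * 73.6
T_est = 60.68 + 19.136
T_est = 79.816

79.816


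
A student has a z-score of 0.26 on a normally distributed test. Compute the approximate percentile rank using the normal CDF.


CDF(z) = 0.5 * (1 + erf(z/sqrt(2)))
erf(0.1838) = 0.2051
CDF = 0.6026
Percentile rank = 0.6026 * 100 = 60.26

60.26


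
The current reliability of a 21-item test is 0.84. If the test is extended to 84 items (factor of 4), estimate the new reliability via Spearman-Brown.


r_new = (n * rxx) / (1 + (n-1) * rxx)
r_new = (4 * 0.84) / (1 + 3 * 0.84)
r_new = 3.36 / 3.52
r_new = 0.9545

0.9545


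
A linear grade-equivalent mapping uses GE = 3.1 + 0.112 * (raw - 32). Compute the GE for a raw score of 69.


raw - median = 69 - 32 = 37
slope * diff = 0.112 * 37 = 4.144
GE = 3.1 + 4.144
GE = 7.244

7.244


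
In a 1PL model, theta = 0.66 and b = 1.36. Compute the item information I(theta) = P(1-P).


P = 1/(1+exp(-(0.66-1.36))) = 0.3318
I = P*(1-P) = 0.3318 * 0.6682
I = 0.2217

0.2217


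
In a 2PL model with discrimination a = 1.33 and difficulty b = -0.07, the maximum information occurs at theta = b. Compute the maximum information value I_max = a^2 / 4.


For 2PL, max info at theta = b = -0.07
I_max = a^2 / 4 = 1.33^2 / 4
= 1.7689 / 4
I_max = 0.4422

0.4422


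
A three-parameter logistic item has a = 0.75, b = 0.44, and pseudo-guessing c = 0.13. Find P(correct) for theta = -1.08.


logit = 0.75*(-1.08 - 0.44) = -1.14
P* = 1/(1 + exp(--1.14)) = 0.2423
P = 0.13 + (1 - 0.13) * 0.2423
P = 0.3408

0.3408


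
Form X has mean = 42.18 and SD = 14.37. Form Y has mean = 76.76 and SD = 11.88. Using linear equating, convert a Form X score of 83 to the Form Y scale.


slope = SD_Y / SD_X = 11.88 / 14.37 ~ 0.8267
intercept = mean_Y - slope * mean_X = 76.76 - (11.88 / 14.37) * 42.18 ~ 41.8889
Y = slope * X + intercept. To avoid rounding drift from the rounded slope/intercept, evaluate the equivalent form Y = mean_Y + SD_Y * (X - mean_X) / SD_X at full precision:
Y = 76.76 + 11.88 * (83 - 42.18) / 14.37
Y = 76.76 + 11.88 * 40.82 / 14.37
Y = 76.76 + 484.9416 / 14.37
Y = 76.76 + 33.7468
Y = 110.5068

110.5068


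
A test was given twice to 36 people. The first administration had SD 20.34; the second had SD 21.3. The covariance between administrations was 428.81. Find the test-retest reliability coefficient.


r = cov(X,Y) / (SD_X * SD_Y)
r = 428.81 / (20.34 * 21.3)
r = 428.81 / 433.242
r = 0.9898

0.9898


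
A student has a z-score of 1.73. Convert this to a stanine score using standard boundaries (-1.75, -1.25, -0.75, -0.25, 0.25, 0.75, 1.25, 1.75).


Stanine boundaries: [-1.75, -1.25, -0.75, -0.25, 0.25, 0.75, 1.25, 1.75]
z = 1.73
Check each boundary:
  z >= -1.75 -> could be stanine 2
  z >= -1.25 -> could be stanine 3
  z >= -0.75 -> could be stanine 4
  z >= -0.25 -> could be stanine 5
  z >= 0.25 -> could be stanine 6
  z >= 0.75 -> could be stanine 7
  z >= 1.25 -> could be stanine 8
  z < 1.75
Highest qualifying boundary gives stanine = 8

8


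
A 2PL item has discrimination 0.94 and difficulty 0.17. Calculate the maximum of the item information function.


For 2PL, max info at theta = b = 0.17
I_max = a^2 / 4 = 0.94^2 / 4
= 0.8836 / 4
I_max = 0.2209

0.2209


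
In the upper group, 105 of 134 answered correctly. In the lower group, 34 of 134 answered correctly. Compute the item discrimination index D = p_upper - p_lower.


p_upper = 105/134 = 0.7836
p_lower = 34/134 = 0.2537
D = 0.7836 - 0.2537 = 0.5299

0.5299


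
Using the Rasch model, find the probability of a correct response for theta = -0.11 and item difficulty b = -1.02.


theta - b = -0.11 - -1.02 = 0.91
exp(-(theta - b)) = exp(-0.91) = 0.4025
P = 1 / (1 + 0.4025)
P = 0.713

0.713


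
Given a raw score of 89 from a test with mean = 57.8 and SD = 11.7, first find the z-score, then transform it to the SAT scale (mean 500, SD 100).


z = (X - mean) / SD = (89 - 57.8) / 11.7
z = 31.2 / 11.7
z = 2.6667
SAT-scale = SAT = 500 + 100z
Carry z at full precision (z = 31.2 / 11.7) into the conversion:
SAT-scale = 500 + 100 * (31.2 / 11.7) = 500 + 3120 / 11.7
SAT-scale = 500 + 266.6667
SAT-scale = 766.6667

766.6667


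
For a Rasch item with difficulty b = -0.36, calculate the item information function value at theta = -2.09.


P = 1/(1+exp(-(-2.09--0.36))) = 0.1506
I = P*(1-P) = 0.1506 * 0.8494
I = 0.1279

0.1279


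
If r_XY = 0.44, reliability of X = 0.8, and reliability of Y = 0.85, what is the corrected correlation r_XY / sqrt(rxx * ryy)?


r_corrected = rxy / sqrt(rxx * ryy)
= 0.44 / sqrt(0.8 * 0.85)
= 0.44 / sqrt(0.68)
= 0.44 / 0.824621
r_corrected = 0.5336

0.5336


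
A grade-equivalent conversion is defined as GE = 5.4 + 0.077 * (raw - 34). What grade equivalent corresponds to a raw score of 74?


raw - median = 74 - 34 = 40
slope * diff = 0.077 * 40 = 3.08
GE = 5.4 + 3.08
GE = 8.48

8.48


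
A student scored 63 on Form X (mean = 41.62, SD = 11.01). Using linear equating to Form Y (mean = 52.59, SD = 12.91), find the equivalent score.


slope = SD_Y / SD_X = 12.91 / 11.01 ~ 1.1726
intercept = mean_Y - slope * mean_X = 52.59 - (12.91 / 11.01) * 41.62 ~ 3.7876
Y = slope * X + intercept. To avoid rounding drift from the rounded slope/intercept, evaluate the equivalent form Y = mean_Y + SD_Y * (X - mean_X) / SD_X at full precision:
Y = 52.59 + 12.91 * (63 - 41.62) / 11.01
Y = 52.59 + 12.91 * 21.38 / 11.01
Y = 52.59 + 276.0158 / 11.01
Y = 52.59 + 25.0696
Y = 77.6596

77.6596


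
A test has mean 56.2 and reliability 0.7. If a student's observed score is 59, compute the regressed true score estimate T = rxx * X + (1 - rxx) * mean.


T_est = rxx * X + (1 - rxx) * mean
T_est = 0.7 * 59 + 0.3 * 56.2
T_est = 41.3 + 16.86
T_est = 58.16

58.16


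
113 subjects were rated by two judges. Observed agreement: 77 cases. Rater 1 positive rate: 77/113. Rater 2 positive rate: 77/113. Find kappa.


P_o = 77/113 = 0.681416
P_e = (77*77 + 36*36) / 12769 = 0.565823
kappa = (P_o - P_e) / (1 - P_e)
kappa = (0.681416 - 0.565823) / (1 - 0.565823)
kappa = 0.2662

0.2662


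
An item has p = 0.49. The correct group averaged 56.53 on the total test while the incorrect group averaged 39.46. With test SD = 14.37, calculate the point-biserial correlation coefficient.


q = 1 - p = 0.51
rpb = ((M1 - M0) / SD) * sqrt(p * q)
rpb = ((56.53 - 39.46) / 14.37) * sqrt(0.49 * 0.51)
rpb = 0.5938

0.5938


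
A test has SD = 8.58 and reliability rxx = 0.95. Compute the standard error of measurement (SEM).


SEM = SD * sqrt(1 - rxx)
SEM = 8.58 * sqrt(1 - 0.95)
SEM = 8.58 * sqrt(0.05) = 8.58 * 0.223607
SEM = 1.9185

1.9185


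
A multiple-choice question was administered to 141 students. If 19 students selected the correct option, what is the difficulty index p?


Item difficulty p = number correct / total examinees
p = 19 / 141
p = 0.1348

0.1348


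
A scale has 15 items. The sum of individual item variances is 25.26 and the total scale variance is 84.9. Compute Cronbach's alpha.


alpha = (k/(k-1)) * (1 - sum(si^2)/s_total^2)
= (15/14) * (1 - 25.26/84.9)
alpha = 0.7527

0.7527


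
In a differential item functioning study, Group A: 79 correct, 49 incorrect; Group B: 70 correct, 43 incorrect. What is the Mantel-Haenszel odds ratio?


Odds_A = 79/49 = 1.6122
Odds_B = 70/43 = 1.6279
OR = Odds_A / Odds_B = 1.6122 / 1.6279
Exactly, OR = (79 * 43) / (49 * 70) = 3397 / 3430
OR = 0.9904

0.9904


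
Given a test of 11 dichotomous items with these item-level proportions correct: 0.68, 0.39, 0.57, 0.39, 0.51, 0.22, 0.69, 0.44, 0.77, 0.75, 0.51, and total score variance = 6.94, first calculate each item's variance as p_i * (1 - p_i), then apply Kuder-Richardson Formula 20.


For each item, compute p_i * q_i:
  Item 1: 0.68 * 0.32 = 0.2176
  Item 2: 0.39 * 0.61 = 0.2379
  Item 3: 0.57 * 0.43 = 0.2451
  Item 4: 0.39 * 0.61 = 0.2379
  Item 5: 0.51 * 0.49 = 0.2499
  Item 6: 0.22 * 0.78 = 0.1716
  Item 7: 0.69 * 0.31 = 0.2139
  Item 8: 0.44 * 0.56 = 0.2464
  Item 9: 0.77 * 0.23 = 0.1771
  Item 10: 0.75 * 0.25 = 0.1875
  Item 11: 0.51 * 0.49 = 0.2499
Sum(p_i * q_i) = 0.2176 + 0.2379 + 0.2451 + 0.2379 + 0.2499 + 0.1716 + 0.2139 + 0.2464 + 0.1771 + 0.1875 + 0.2499 = 2.4348
KR-20 = (k/(k-1)) * (1 - Sum(p_i*q_i) / Var_total)
= (11/10) * (1 - 2.4348/6.94)
= 1.1 * 0.6492
KR-20 = 0.7141

0.7141


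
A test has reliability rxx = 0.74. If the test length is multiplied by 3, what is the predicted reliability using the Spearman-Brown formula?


r_new = (n * rxx) / (1 + (n-1) * rxx)
r_new = (3 * 0.74) / (1 + 2 * 0.74)
r_new = 2.22 / 2.48
r_new = 0.8952

0.8952


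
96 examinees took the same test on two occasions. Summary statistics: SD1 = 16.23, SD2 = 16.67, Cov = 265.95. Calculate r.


r = cov(X,Y) / (SD_X * SD_Y)
r = 265.95 / (16.23 * 16.67)
r = 265.95 / 270.5541
r = 0.983

0.983


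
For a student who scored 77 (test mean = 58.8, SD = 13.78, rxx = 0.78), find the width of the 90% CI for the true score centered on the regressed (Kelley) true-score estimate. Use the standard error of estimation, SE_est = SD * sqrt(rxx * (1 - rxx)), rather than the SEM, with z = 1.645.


True score estimate = 0.78*77 + 0.22*58.8 = 72.996
SE_est = SD * sqrt(rxx * (1 - rxx)) = 13.78 * sqrt(0.78 * 0.22) = 13.78 * sqrt(0.1716) = 5.708314
CI = T_est +/- z * SE_est, so width = 2 * z * SE_est = 2 * 1.645 * 5.708314
Width = 18.7804

18.7804


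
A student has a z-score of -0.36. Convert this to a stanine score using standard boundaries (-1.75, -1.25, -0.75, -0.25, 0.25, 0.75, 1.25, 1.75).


Stanine boundaries: [-1.75, -1.25, -0.75, -0.25, 0.25, 0.75, 1.25, 1.75]
z = -0.36
Check each boundary:
  z >= -1.75 -> could be stanine 2
  z >= -1.25 -> could be stanine 3
  z >= -0.75 -> could be stanine 4
  z < -0.25
  z < 0.25
  z < 0.75
  z < 1.25
  z < 1.75
Highest qualifying boundary gives stanine = 4

4


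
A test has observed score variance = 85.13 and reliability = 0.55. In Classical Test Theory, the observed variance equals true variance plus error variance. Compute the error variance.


var_true = rxx * var_obs = 0.55 * 85.13 = 46.8215
var_error = var_obs - var_true
var_error = 85.13 - 46.8215
var_error = 38.3085

38.3085


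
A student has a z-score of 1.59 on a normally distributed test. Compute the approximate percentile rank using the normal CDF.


CDF(z) = 0.5 * (1 + erf(z/sqrt(2)))
erf(1.1243) = 0.8882
CDF = 0.9441
Percentile rank = 0.9441 * 100 = 94.41

94.41


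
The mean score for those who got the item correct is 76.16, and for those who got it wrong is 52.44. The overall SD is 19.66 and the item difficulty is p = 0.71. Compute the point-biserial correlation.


q = 1 - p = 0.29
rpb = ((M1 - M0) / SD) * sqrt(p * q)
rpb = ((76.16 - 52.44) / 19.66) * sqrt(0.71 * 0.29)
rpb = 0.5475

0.5475


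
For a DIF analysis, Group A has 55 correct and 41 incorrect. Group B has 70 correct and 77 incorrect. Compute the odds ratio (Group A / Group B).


Odds_A = 55/41 = 1.3415
Odds_B = 70/77 = 0.9091
OR = Odds_A / Odds_B = 1.3415 / 0.9091
Exactly, OR = (55 * 77) / (41 * 70) = 4235 / 2870
OR = 1.4756

1.4756


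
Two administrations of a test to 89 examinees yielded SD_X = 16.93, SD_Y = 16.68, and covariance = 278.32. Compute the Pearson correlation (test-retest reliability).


r = cov(X,Y) / (SD_X * SD_Y)
r = 278.32 / (16.93 * 16.68)
r = 278.32 / 282.3924
r = 0.9856

0.9856


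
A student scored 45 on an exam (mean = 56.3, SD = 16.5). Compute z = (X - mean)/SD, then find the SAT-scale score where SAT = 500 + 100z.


z = (X - mean) / SD = (45 - 56.3) / 16.5
z = -11.3 / 16.5
z = -0.6848
SAT-scale = SAT = 500 + 100z
Carry z at full precision (z = -11.3 / 16.5) into the conversion:
SAT-scale = 500 + 100 * (-11.3 / 16.5) = 500 + -1130 / 16.5
SAT-scale = 500 + -68.4848
SAT-scale = 431.5152

431.5152


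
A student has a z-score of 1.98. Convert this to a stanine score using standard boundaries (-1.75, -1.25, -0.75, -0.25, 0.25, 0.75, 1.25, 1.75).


Stanine boundaries: [-1.75, -1.25, -0.75, -0.25, 0.25, 0.75, 1.25, 1.75]
z = 1.98
Check each boundary:
  z >= -1.75 -> could be stanine 2
  z >= -1.25 -> could be stanine 3
  z >= -0.75 -> could be stanine 4
  z >= -0.25 -> could be stanine 5
  z >= 0.25 -> could be stanine 6
  z >= 0.75 -> could be stanine 7
  z >= 1.25 -> could be stanine 8
  z >= 1.75 -> could be stanine 9
Highest qualifying boundary gives stanine = 9

9


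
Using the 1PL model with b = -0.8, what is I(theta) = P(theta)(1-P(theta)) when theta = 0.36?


P = 1/(1+exp(-(0.36--0.8))) = 0.7613
I = P*(1-P) = 0.7613 * 0.2387
I = 0.1817

0.1817


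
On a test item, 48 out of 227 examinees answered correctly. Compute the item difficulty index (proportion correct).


Item difficulty p = number correct / total examinees
p = 48 / 227
p = 0.2115

0.2115


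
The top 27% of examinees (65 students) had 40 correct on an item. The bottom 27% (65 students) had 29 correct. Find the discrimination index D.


p_upper = 40/65 = 0.6154
p_lower = 29/65 = 0.4462
D = 0.6154 - 0.4462 = 0.1692

0.1692


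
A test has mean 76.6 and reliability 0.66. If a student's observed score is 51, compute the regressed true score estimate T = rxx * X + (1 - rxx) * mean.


T_est = rxx * X + (1 - rxx) * mean
T_est = 0.66 * 51 + 0.34 * 76.6
T_est = 33.66 + 26.044
T_est = 59.704

59.704


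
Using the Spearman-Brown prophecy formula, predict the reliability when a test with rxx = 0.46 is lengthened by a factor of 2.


r_new = (n * rxx) / (1 + (n-1) * rxx)
r_new = (2 * 0.46) / (1 + 1 * 0.46)
r_new = 0.92 / 1.46
r_new = 0.6301

0.6301


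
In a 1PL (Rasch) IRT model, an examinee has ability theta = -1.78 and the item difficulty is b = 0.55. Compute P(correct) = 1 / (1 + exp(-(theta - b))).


theta - b = -1.78 - 0.55 = -2.33
exp(-(theta - b)) = exp(2.33) = 10.2779
P = 1 / (1 + 10.2779)
P = 0.0887

0.0887


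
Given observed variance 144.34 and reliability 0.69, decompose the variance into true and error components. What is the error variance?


var_true = rxx * var_obs = 0.69 * 144.34 = 99.5946
var_error = var_obs - var_true
var_error = 144.34 - 99.5946
var_error = 44.7454

44.7454


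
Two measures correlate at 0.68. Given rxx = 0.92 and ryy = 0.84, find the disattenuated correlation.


r_corrected = rxy / sqrt(rxx * ryy)
= 0.68 / sqrt(0.92 * 0.84)
= 0.68 / sqrt(0.7728)
= 0.68 / 0.87909
r_corrected = 0.7735

0.7735


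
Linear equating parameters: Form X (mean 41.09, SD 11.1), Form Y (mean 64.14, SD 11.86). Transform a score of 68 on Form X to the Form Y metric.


slope = SD_Y / SD_X = 11.86 / 11.1 ~ 1.0685
intercept = mean_Y - slope * mean_X = 64.14 - (11.86 / 11.1) * 41.09 ~ 20.2366
Y = slope * X + intercept. To avoid rounding drift from the rounded slope/intercept, evaluate the equivalent form Y = mean_Y + SD_Y * (X - mean_X) / SD_X at full precision:
Y = 64.14 + 11.86 * (68 - 41.09) / 11.1
Y = 64.14 + 11.86 * 26.91 / 11.1
Y = 64.14 + 319.1526 / 11.1
Y = 64.14 + 28.7525
Y = 92.8925

92.8925


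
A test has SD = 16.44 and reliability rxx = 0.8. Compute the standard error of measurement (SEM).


SEM = SD * sqrt(1 - rxx)
SEM = 16.44 * sqrt(1 - 0.8)
SEM = 16.44 * sqrt(0.2) = 16.44 * 0.447214
SEM = 7.3522

7.3522


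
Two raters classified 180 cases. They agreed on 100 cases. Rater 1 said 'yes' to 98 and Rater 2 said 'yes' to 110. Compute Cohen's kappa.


P_o = 100/180 = 0.555556
P_e = (98*110 + 82*70) / 32400 = 0.509877
kappa = (P_o - P_e) / (1 - P_e)
kappa = (0.555556 - 0.509877) / (1 - 0.509877)
kappa = 0.0932

0.0932


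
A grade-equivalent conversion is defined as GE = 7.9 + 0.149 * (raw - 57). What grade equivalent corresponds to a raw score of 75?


raw - median = 75 - 57 = 18
slope * diff = 0.149 * 18 = 2.682
GE = 7.9 + 2.682
GE = 10.582

10.582


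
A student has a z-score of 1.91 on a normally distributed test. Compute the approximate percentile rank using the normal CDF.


CDF(z) = 0.5 * (1 + erf(z/sqrt(2)))
erf(1.3506) = 0.9439
CDF = 0.9719
Percentile rank = 0.9719 * 100 = 97.19

97.19


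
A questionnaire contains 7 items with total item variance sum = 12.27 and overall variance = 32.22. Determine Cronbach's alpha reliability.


alpha = (k/(k-1)) * (1 - sum(si^2)/s_total^2)
= (7/6) * (1 - 12.27/32.22)
alpha = 0.7224

0.7224


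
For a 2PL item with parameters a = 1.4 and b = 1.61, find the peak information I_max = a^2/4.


For 2PL, max info at theta = b = 1.61
I_max = a^2 / 4 = 1.4^2 / 4
= 1.96 / 4
I_max = 0.49

0.49


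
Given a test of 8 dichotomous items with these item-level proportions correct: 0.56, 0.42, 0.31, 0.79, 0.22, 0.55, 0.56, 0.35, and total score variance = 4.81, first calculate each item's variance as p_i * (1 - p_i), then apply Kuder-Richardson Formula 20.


For each item, compute p_i * q_i:
  Item 1: 0.56 * 0.44 = 0.2464
  Item 2: 0.42 * 0.58 = 0.2436
  Item 3: 0.31 * 0.69 = 0.2139
  Item 4: 0.79 * 0.21 = 0.1659
  Item 5: 0.22 * 0.78 = 0.1716
  Item 6: 0.55 * 0.45 = 0.2475
  Item 7: 0.56 * 0.44 = 0.2464
  Item 8: 0.35 * 0.65 = 0.2275
Sum(p_i * q_i) = 0.2464 + 0.2436 + 0.2139 + 0.1659 + 0.1716 + 0.2475 + 0.2464 + 0.2275 = 1.7628
KR-20 = (k/(k-1)) * (1 - Sum(p_i*q_i) / Var_total)
= (8/7) * (1 - 1.7628/4.81)
= 1.1429 * 0.6335
KR-20 = 0.724

0.724


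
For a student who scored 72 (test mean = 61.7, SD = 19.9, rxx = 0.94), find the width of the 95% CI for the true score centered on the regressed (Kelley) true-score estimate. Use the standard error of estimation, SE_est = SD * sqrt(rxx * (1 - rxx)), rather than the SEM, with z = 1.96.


True score estimate = 0.94*72 + 0.06*61.7 = 71.382
SE_est = SD * sqrt(rxx * (1 - rxx)) = 19.9 * sqrt(0.94 * 0.06) = 19.9 * sqrt(0.0564) = 4.725988
CI = T_est +/- z * SE_est, so width = 2 * z * SE_est = 2 * 1.96 * 4.725988
Width = 18.5259

18.5259


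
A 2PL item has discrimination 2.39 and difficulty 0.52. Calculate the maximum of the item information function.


For 2PL, max info at theta = b = 0.52
I_max = a^2 / 4 = 2.39^2 / 4
= 5.7121 / 4
I_max = 1.428

1.428


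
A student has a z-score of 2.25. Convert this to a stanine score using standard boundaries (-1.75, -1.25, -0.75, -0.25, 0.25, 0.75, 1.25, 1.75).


Stanine boundaries: [-1.75, -1.25, -0.75, -0.25, 0.25, 0.75, 1.25, 1.75]
z = 2.25
Check each boundary:
  z >= -1.75 -> could be stanine 2
  z >= -1.25 -> could be stanine 3
  z >= -0.75 -> could be stanine 4
  z >= -0.25 -> could be stanine 5
  z >= 0.25 -> could be stanine 6
  z >= 0.75 -> could be stanine 7
  z >= 1.25 -> could be stanine 8
  z >= 1.75 -> could be stanine 9
Highest qualifying boundary gives stanine = 9

9


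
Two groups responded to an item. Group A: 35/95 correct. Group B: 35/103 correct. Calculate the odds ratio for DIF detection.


Odds_A = 35/60 = 0.5833
Odds_B = 35/68 = 0.5147
OR = Odds_A / Odds_B = 0.5833 / 0.5147
Exactly, OR = (35 * 68) / (60 * 35) = 2380 / 2100
OR = 1.1333

1.1333


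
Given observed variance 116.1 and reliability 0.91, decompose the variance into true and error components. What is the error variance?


var_true = rxx * var_obs = 0.91 * 116.1 = 105.651
var_error = var_obs - var_true
var_error = 116.1 - 105.651
var_error = 10.449

10.449


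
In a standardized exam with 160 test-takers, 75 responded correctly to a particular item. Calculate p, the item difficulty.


Item difficulty p = number correct / total examinees
p = 75 / 160
p = 0.4688

0.4688


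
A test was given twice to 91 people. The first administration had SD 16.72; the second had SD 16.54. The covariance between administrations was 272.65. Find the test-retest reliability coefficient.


r = cov(X,Y) / (SD_X * SD_Y)
r = 272.65 / (16.72 * 16.54)
r = 272.65 / 276.5488
r = 0.9859

0.9859


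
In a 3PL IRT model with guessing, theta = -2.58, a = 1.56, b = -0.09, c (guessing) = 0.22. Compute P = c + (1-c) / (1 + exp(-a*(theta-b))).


logit = 1.56*(-2.58 - -0.09) = -3.8844
P* = 1/(1 + exp(--3.8844)) = 0.0201
P = 0.22 + (1 - 0.22) * 0.0201
P = 0.2357

0.2357


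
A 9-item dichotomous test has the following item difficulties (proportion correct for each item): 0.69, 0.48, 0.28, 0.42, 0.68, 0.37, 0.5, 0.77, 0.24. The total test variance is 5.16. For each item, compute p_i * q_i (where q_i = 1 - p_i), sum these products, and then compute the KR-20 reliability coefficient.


For each item, compute p_i * q_i:
  Item 1: 0.69 * 0.31 = 0.2139
  Item 2: 0.48 * 0.52 = 0.2496
  Item 3: 0.28 * 0.72 = 0.2016
  Item 4: 0.42 * 0.58 = 0.2436
  Item 5: 0.68 * 0.32 = 0.2176
  Item 6: 0.37 * 0.63 = 0.2331
  Item 7: 0.5 * 0.5 = 0.25
  Item 8: 0.77 * 0.23 = 0.1771
  Item 9: 0.24 * 0.76 = 0.1824
Sum(p_i * q_i) = 0.2139 + 0.2496 + 0.2016 + 0.2436 + 0.2176 + 0.2331 + 0.25 + 0.1771 + 0.1824 = 1.9689
KR-20 = (k/(k-1)) * (1 - Sum(p_i*q_i) / Var_total)
= (9/8) * (1 - 1.9689/5.16)
= 1.125 * 0.6184
KR-20 = 0.6957

0.6957


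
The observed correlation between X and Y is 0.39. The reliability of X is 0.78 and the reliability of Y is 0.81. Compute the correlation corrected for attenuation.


r_corrected = rxy / sqrt(rxx * ryy)
= 0.39 / sqrt(0.78 * 0.81)
= 0.39 / sqrt(0.6318)
= 0.39 / 0.794858
r_corrected = 0.4907

0.4907


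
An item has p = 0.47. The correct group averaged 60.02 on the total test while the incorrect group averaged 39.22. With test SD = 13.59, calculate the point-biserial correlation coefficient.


q = 1 - p = 0.53
rpb = ((M1 - M0) / SD) * sqrt(p * q)
rpb = ((60.02 - 39.22) / 13.59) * sqrt(0.47 * 0.53)
rpb = 0.7639

0.7639


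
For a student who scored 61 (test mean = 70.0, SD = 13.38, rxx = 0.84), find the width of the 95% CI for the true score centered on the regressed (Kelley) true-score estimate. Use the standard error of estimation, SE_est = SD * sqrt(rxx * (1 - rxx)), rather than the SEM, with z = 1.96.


True score estimate = 0.84*61 + 0.16*70.0 = 62.44
SE_est = SD * sqrt(rxx * (1 - rxx)) = 13.38 * sqrt(0.84 * 0.16) = 13.38 * sqrt(0.1344) = 4.905189
CI = T_est +/- z * SE_est, so width = 2 * z * SE_est = 2 * 1.96 * 4.905189
Width = 19.2283

19.2283


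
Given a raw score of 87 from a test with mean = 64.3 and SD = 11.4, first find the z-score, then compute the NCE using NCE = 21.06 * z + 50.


z = (X - mean) / SD = (87 - 64.3) / 11.4
z = 22.7 / 11.4
z = 1.9912
NCE = NCE = 21.06z + 50
Carry z at full precision (z = 22.7 / 11.4) into the conversion:
NCE = 21.06 * (22.7 / 11.4) + 50 = 478.062 / 11.4 + 50
NCE = 41.9353 + 50
NCE = 91.9353

91.9353


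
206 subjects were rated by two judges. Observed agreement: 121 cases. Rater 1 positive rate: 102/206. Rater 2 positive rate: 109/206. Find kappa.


P_o = 121/206 = 0.587379
P_e = (102*109 + 104*97) / 42436 = 0.499717
kappa = (P_o - P_e) / (1 - P_e)
kappa = (0.587379 - 0.499717) / (1 - 0.499717)
kappa = 0.1752

0.1752


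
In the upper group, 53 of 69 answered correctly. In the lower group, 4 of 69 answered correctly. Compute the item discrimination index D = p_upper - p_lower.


p_upper = 53/69 = 0.7681
p_lower = 4/69 = 0.058
D = 0.7681 - 0.058 = 0.7101

0.7101


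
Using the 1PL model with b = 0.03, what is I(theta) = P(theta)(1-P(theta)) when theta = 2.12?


P = 1/(1+exp(-(2.12-0.03))) = 0.8899
I = P*(1-P) = 0.8899 * 0.1101
I = 0.098

0.098


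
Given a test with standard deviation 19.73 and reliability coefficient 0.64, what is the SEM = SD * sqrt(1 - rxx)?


SEM = SD * sqrt(1 - rxx)
SEM = 19.73 * sqrt(1 - 0.64)
SEM = 19.73 * sqrt(0.36) = 19.73 * 0.6
SEM = 11.838

11.838


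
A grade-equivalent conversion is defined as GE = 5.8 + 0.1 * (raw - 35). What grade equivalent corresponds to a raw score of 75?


raw - median = 75 - 35 = 40
slope * diff = 0.1 * 40 = 4.0
GE = 5.8 + 4.0
GE = 9.8

9.8


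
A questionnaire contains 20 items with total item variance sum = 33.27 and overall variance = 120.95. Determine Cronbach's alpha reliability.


alpha = (k/(k-1)) * (1 - sum(si^2)/s_total^2)
= (20/19) * (1 - 33.27/120.95)
alpha = 0.7631

0.7631


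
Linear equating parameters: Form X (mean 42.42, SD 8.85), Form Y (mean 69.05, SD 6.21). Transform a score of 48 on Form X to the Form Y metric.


slope = SD_Y / SD_X = 6.21 / 8.85 ~ 0.7017
intercept = mean_Y - slope * mean_X = 69.05 - (6.21 / 8.85) * 42.42 ~ 39.2841
Y = slope * X + intercept. To avoid rounding drift from the rounded slope/intercept, evaluate the equivalent form Y = mean_Y + SD_Y * (X - mean_X) / SD_X at full precision:
Y = 69.05 + 6.21 * (48 - 42.42) / 8.85
Y = 69.05 + 6.21 * 5.58 / 8.85
Y = 69.05 + 34.6518 / 8.85
Y = 69.05 + 3.9155
Y = 72.9655

72.9655


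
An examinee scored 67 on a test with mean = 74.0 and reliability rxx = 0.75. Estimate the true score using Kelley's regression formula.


T_est = rxx * X + (1 - rxx) * mean
T_est = 0.75 * 67 + 0.25 * 74.0
T_est = 50.25 + 18.5
T_est = 68.75

68.75


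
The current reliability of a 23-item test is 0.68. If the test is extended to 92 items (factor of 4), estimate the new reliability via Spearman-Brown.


r_new = (n * rxx) / (1 + (n-1) * rxx)
r_new = (4 * 0.68) / (1 + 3 * 0.68)
r_new = 2.72 / 3.04
r_new = 0.8947

0.8947


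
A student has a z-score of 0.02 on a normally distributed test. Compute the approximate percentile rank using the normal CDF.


CDF(z) = 0.5 * (1 + erf(z/sqrt(2)))
erf(0.0141) = 0.016
CDF = 0.508
Percentile rank = 0.508 * 100 = 50.8

50.8


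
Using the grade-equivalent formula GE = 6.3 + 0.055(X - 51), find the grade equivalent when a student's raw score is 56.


raw - median = 56 - 51 = 5
slope * diff = 0.055 * 5 = 0.275
GE = 6.3 + 0.275
GE = 6.575

6.575


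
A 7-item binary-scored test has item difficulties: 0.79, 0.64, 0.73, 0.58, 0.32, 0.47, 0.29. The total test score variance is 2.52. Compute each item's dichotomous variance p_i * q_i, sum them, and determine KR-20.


For each item, compute p_i * q_i:
  Item 1: 0.79 * 0.21 = 0.1659
  Item 2: 0.64 * 0.36 = 0.2304
  Item 3: 0.73 * 0.27 = 0.1971
  Item 4: 0.58 * 0.42 = 0.2436
  Item 5: 0.32 * 0.68 = 0.2176
  Item 6: 0.47 * 0.53 = 0.2491
  Item 7: 0.29 * 0.71 = 0.2059
Sum(p_i * q_i) = 0.1659 + 0.2304 + 0.1971 + 0.2436 + 0.2176 + 0.2491 + 0.2059 = 1.5096
KR-20 = (k/(k-1)) * (1 - Sum(p_i*q_i) / Var_total)
= (7/6) * (1 - 1.5096/2.52)
= 1.1667 * 0.401
KR-20 = 0.4678

0.4678


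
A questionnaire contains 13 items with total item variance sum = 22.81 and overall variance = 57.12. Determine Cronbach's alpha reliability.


alpha = (k/(k-1)) * (1 - sum(si^2)/s_total^2)
= (13/12) * (1 - 22.81/57.12)
alpha = 0.6507

0.6507


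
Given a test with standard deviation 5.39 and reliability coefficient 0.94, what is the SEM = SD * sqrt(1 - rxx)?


SEM = SD * sqrt(1 - rxx)
SEM = 5.39 * sqrt(1 - 0.94)
SEM = 5.39 * sqrt(0.06) = 5.39 * 0.244949
SEM = 1.3203

1.3203


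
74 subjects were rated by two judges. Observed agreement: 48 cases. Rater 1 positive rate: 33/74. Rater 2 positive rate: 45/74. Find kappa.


P_o = 48/74 = 0.648649
P_e = (33*45 + 41*29) / 5476 = 0.488313
kappa = (P_o - P_e) / (1 - P_e)
kappa = (0.648649 - 0.488313) / (1 - 0.488313)
kappa = 0.3133

0.3133


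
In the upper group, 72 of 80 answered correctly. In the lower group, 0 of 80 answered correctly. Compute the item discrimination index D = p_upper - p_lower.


p_upper = 72/80 = 0.9
p_lower = 0/80 = 0.0
D = 0.9 - 0.0 = 0.9

0.9


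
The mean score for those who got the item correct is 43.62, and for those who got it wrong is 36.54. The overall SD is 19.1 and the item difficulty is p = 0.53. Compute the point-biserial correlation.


q = 1 - p = 0.47
rpb = ((M1 - M0) / SD) * sqrt(p * q)
rpb = ((43.62 - 36.54) / 19.1) * sqrt(0.53 * 0.47)
rpb = 0.185

0.185


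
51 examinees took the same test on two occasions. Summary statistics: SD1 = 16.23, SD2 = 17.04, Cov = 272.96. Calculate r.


r = cov(X,Y) / (SD_X * SD_Y)
r = 272.96 / (16.23 * 17.04)
r = 272.96 / 276.5592
r = 0.987

0.987


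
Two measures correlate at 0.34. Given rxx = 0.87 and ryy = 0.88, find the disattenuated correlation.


r_corrected = rxy / sqrt(rxx * ryy)
= 0.34 / sqrt(0.87 * 0.88)
= 0.34 / sqrt(0.7656)
= 0.34 / 0.874986
r_corrected = 0.3886

0.3886


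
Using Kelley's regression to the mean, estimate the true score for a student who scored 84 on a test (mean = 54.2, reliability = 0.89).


T_est = rxx * X + (1 - rxx) * mean
T_est = 0.89 * 84 + 0.11 * 54.2
T_est = 74.76 + 5.962
T_est = 80.722

80.722


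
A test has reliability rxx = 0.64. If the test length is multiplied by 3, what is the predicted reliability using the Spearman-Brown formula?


r_new = (n * rxx) / (1 + (n-1) * rxx)
r_new = (3 * 0.64) / (1 + 2 * 0.64)
r_new = 1.92 / 2.28
r_new = 0.8421

0.8421


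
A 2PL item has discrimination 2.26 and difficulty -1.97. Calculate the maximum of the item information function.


For 2PL, max info at theta = b = -1.97
I_max = a^2 / 4 = 2.26^2 / 4
= 5.1076 / 4
I_max = 1.2769

1.2769


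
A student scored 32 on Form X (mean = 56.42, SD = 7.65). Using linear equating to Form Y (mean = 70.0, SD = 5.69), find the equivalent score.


slope = SD_Y / SD_X = 5.69 / 7.65 ~ 0.7438
intercept = mean_Y - slope * mean_X = 70.0 - (5.69 / 7.65) * 56.42 ~ 28.0353
Y = slope * X + intercept. To avoid rounding drift from the rounded slope/intercept, evaluate the equivalent form Y = mean_Y + SD_Y * (X - mean_X) / SD_X at full precision:
Y = 70.0 + 5.69 * (32 - 56.42) / 7.65
Y = 70.0 - 5.69 * 24.42 / 7.65
Y = 70.0 - 138.9498 / 7.65
Y = 70.0 - 18.1634
Y = 51.8366

51.8366


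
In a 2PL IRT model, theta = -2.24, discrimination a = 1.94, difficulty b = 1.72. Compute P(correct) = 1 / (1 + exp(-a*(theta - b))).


a*(theta - b) = 1.94 * (-2.24 - 1.72) = -7.6824
exp(--7.6824) = 2169.8211
P = 1 / (1 + 2169.8211)
P = 0.0005

0.0005


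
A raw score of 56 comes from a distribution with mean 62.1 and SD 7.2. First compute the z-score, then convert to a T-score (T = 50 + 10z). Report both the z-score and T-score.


z = (X - mean) / SD = (56 - 62.1) / 7.2
z = -6.1 / 7.2
z = -0.8472
T-score = T = 50 + 10z
Carry z at full precision (z = -6.1 / 7.2) into the conversion:
T-score = 50 + 10 * (-6.1 / 7.2) = 50 + -61 / 7.2
T-score = 50 + -8.4722
T-score = 41.5278

41.5278


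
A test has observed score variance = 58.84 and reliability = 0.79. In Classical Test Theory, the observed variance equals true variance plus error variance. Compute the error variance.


var_true = rxx * var_obs = 0.79 * 58.84 = 46.4836
var_error = var_obs - var_true
var_error = 58.84 - 46.4836
var_error = 12.3564

12.3564


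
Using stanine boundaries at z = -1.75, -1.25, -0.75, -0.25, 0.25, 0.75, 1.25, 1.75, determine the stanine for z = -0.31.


Stanine boundaries: [-1.75, -1.25, -0.75, -0.25, 0.25, 0.75, 1.25, 1.75]
z = -0.31
Check each boundary:
  z >= -1.75 -> could be stanine 2
  z >= -1.25 -> could be stanine 3
  z >= -0.75 -> could be stanine 4
  z < -0.25
  z < 0.25
  z < 0.75
  z < 1.25
  z < 1.75
Highest qualifying boundary gives stanine = 4

4


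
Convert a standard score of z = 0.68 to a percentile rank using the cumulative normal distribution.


CDF(z) = 0.5 * (1 + erf(z/sqrt(2)))
erf(0.4808) = 0.5035
CDF = 0.7517
Percentile rank = 0.7517 * 100 = 75.17

75.17


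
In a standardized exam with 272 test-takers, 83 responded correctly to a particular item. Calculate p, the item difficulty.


Item difficulty p = number correct / total examinees
p = 83 / 272
p = 0.3051

0.3051


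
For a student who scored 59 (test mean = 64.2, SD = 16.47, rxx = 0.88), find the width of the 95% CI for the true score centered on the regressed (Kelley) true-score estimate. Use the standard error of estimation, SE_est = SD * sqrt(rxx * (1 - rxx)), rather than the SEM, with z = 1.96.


True score estimate = 0.88*59 + 0.12*64.2 = 59.624
SE_est = SD * sqrt(rxx * (1 - rxx)) = 16.47 * sqrt(0.88 * 0.12) = 16.47 * sqrt(0.1056) = 5.352117
CI = T_est +/- z * SE_est, so width = 2 * z * SE_est = 2 * 1.96 * 5.352117
Width = 20.9803

20.9803


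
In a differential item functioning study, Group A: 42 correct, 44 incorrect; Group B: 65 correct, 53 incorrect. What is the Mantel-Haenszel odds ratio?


Odds_A = 42/44 = 0.9545
Odds_B = 65/53 = 1.2264
OR = Odds_A / Odds_B = 0.9545 / 1.2264
Exactly, OR = (42 * 53) / (44 * 65) = 2226 / 2860
OR = 0.7783

0.7783


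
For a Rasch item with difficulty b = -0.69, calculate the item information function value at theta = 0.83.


P = 1/(1+exp(-(0.83--0.69))) = 0.8205
I = P*(1-P) = 0.8205 * 0.1795
I = 0.1473

0.1473


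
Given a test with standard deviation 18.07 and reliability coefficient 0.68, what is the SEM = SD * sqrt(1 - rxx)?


SEM = SD * sqrt(1 - rxx)
SEM = 18.07 * sqrt(1 - 0.68)
SEM = 18.07 * sqrt(0.32) = 18.07 * 0.565685
SEM = 10.2219

10.2219


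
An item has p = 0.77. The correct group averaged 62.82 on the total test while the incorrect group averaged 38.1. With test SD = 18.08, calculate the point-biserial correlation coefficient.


q = 1 - p = 0.23
rpb = ((M1 - M0) / SD) * sqrt(p * q)
rpb = ((62.82 - 38.1) / 18.08) * sqrt(0.77 * 0.23)
rpb = 0.5754

0.5754


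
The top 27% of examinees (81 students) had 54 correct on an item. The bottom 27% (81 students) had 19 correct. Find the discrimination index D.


p_upper = 54/81 = 0.6667
p_lower = 19/81 = 0.2346
D = 0.6667 - 0.2346 = 0.4321

0.4321


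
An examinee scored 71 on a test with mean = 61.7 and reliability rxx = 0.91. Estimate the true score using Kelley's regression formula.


T_est = rxx * X + (1 - rxx) * mean
T_est = 0.91 * 71 + 0.09 * 61.7
T_est = 64.61 + 5.553
T_est = 70.163

70.163


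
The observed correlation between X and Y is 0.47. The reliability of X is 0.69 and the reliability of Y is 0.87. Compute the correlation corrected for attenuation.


r_corrected = rxy / sqrt(rxx * ryy)
= 0.47 / sqrt(0.69 * 0.87)
= 0.47 / sqrt(0.6003)
= 0.47 / 0.77479
r_corrected = 0.6066

0.6066


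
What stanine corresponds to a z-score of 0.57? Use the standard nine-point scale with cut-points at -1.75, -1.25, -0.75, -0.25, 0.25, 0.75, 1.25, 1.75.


Stanine boundaries: [-1.75, -1.25, -0.75, -0.25, 0.25, 0.75, 1.25, 1.75]
z = 0.57
Check each boundary:
  z >= -1.75 -> could be stanine 2
  z >= -1.25 -> could be stanine 3
  z >= -0.75 -> could be stanine 4
  z >= -0.25 -> could be stanine 5
  z >= 0.25 -> could be stanine 6
  z < 0.75
  z < 1.25
  z < 1.75
Highest qualifying boundary gives stanine = 6

6


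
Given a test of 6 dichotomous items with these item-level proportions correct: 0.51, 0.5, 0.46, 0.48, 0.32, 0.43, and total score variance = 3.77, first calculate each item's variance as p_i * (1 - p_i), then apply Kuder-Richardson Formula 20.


For each item, compute p_i * q_i:
  Item 1: 0.51 * 0.49 = 0.2499
  Item 2: 0.5 * 0.5 = 0.25
  Item 3: 0.46 * 0.54 = 0.2484
  Item 4: 0.48 * 0.52 = 0.2496
  Item 5: 0.32 * 0.68 = 0.2176
  Item 6: 0.43 * 0.57 = 0.2451
Sum(p_i * q_i) = 0.2499 + 0.25 + 0.2484 + 0.2496 + 0.2176 + 0.2451 = 1.4606
KR-20 = (k/(k-1)) * (1 - Sum(p_i*q_i) / Var_total)
= (6/5) * (1 - 1.4606/3.77)
= 1.2 * 0.6126
KR-20 = 0.7351

0.7351


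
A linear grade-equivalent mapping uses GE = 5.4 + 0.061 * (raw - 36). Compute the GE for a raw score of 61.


raw - median = 61 - 36 = 25
slope * diff = 0.061 * 25 = 1.525
GE = 5.4 + 1.525
GE = 6.925

6.925


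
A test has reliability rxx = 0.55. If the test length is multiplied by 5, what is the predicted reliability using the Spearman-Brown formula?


r_new = (n * rxx) / (1 + (n-1) * rxx)
r_new = (5 * 0.55) / (1 + 4 * 0.55)
r_new = 2.75 / 3.2
r_new = 0.8594

0.8594


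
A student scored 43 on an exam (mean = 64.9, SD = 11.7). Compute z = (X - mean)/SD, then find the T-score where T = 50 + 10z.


z = (X - mean) / SD = (43 - 64.9) / 11.7
z = -21.9 / 11.7
z = -1.8718
T-score = T = 50 + 10z
Carry z at full precision (z = -21.9 / 11.7) into the conversion:
T-score = 50 + 10 * (-21.9 / 11.7) = 50 + -219 / 11.7
T-score = 50 + -18.7179
T-score = 31.2821

31.2821


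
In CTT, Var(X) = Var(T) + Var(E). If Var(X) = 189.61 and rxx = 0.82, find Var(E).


var_true = rxx * var_obs = 0.82 * 189.61 = 155.4802
var_error = var_obs - var_true
var_error = 189.61 - 155.4802
var_error = 34.1298

34.1298


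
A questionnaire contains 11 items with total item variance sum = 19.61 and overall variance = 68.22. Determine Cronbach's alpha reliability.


alpha = (k/(k-1)) * (1 - sum(si^2)/s_total^2)
= (11/10) * (1 - 19.61/68.22)
alpha = 0.7838

0.7838


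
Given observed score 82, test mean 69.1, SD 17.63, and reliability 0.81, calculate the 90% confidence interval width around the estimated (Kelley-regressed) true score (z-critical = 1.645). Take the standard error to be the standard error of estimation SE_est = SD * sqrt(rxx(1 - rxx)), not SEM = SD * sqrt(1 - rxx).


True score estimate = 0.81*82 + 0.19*69.1 = 79.549
SE_est = SD * sqrt(rxx * (1 - rxx)) = 17.63 * sqrt(0.81 * 0.19) = 17.63 * sqrt(0.1539) = 6.916265
CI = T_est +/- z * SE_est, so width = 2 * z * SE_est = 2 * 1.645 * 6.916265
Width = 22.7545

22.7545


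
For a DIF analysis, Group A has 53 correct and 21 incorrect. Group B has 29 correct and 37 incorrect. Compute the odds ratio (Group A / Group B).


Odds_A = 53/21 = 2.5238
Odds_B = 29/37 = 0.7838
OR = Odds_A / Odds_B = 2.5238 / 0.7838
Exactly, OR = (53 * 37) / (21 * 29) = 1961 / 609
OR = 3.22

3.22


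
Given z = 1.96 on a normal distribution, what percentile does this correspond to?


CDF(z) = 0.5 * (1 + erf(z/sqrt(2)))
erf(1.3859) = 0.95
CDF = 0.975
Percentile rank = 0.975 * 100 = 97.5

97.5


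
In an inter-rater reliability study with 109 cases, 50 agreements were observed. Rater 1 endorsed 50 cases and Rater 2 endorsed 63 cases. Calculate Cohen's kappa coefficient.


P_o = 50/109 = 0.458716
P_e = (50*63 + 59*46) / 11881 = 0.493561
kappa = (P_o - P_e) / (1 - P_e)
kappa = (0.458716 - 0.493561) / (1 - 0.493561)
kappa = -0.0688

-0.0688


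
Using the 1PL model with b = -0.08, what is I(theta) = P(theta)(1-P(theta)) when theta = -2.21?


P = 1/(1+exp(-(-2.21--0.08))) = 0.1062
I = P*(1-P) = 0.1062 * 0.8938
I = 0.0949

0.0949


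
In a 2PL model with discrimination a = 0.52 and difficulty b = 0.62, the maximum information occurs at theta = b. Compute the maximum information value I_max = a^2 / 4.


For 2PL, max info at theta = b = 0.62
I_max = a^2 / 4 = 0.52^2 / 4
= 0.2704 / 4
I_max = 0.0676

0.0676


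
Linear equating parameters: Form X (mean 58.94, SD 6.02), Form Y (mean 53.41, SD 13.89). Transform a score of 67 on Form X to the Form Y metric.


slope = SD_Y / SD_X = 13.89 / 6.02 ~ 2.3073
intercept = mean_Y - slope * mean_X = 53.41 - (13.89 / 6.02) * 58.94 ~ -82.5828
Y = slope * X + intercept. To avoid rounding drift from the rounded slope/intercept, evaluate the equivalent form Y = mean_Y + SD_Y * (X - mean_X) / SD_X at full precision:
Y = 53.41 + 13.89 * (67 - 58.94) / 6.02
Y = 53.41 + 13.89 * 8.06 / 6.02
Y = 53.41 + 111.9534 / 6.02
Y = 53.41 + 18.5969
Y = 72.0069

72.0069
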